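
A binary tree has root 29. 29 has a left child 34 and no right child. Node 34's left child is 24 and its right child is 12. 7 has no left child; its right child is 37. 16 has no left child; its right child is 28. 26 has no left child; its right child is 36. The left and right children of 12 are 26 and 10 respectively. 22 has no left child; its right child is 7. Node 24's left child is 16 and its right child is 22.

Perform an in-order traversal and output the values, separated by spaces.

In-order visits the left subtree, then the node, then the right subtree.
At 29: go left to 34.
  At 34: go left to 24.
    At 24: go left to 16.
      At 16: no left child.
      Visit 16.
      At 16: go right to 28.
        28 is a leaf — visit 28.
    Visit 24.
    At 24: go right to 22.
      At 22: no left child.
      Visit 22.
      At 22: go right to 7.
        At 7: no left child.
        Visit 7.
        At 7: go right to 37.
          37 is a leaf — visit 37.
  Visit 34.
  At 34: go right to 12.
    At 12: go left to 26.
      At 26: no left child.
      Visit 26.
      At 26: go right to 36.
        36 is a leaf — visit 36.
    Visit 12.
    At 12: go right to 10.
      10 is a leaf — visit 10.
Visit 29.
At 29: no right child.

16 28 24 22 7 37 34 26 36 12 10 29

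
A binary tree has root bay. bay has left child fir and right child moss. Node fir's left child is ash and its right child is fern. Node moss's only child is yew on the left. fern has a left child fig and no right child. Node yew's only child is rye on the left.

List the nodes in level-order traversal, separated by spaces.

Level-order visits nodes level by level from the root, left to right within each level.
Level 0: bay
Level 1: fir, moss
Level 2: ash, fern, yew
Level 3: fig, rye

bay fir moss ash fern yew fig rye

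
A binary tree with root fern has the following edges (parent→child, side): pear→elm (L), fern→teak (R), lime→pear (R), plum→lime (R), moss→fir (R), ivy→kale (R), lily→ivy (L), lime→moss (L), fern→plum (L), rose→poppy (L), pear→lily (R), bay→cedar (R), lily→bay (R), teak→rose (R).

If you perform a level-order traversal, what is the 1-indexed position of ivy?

Level-order visits nodes level by level from the root, left to right within each level.
Level 0: fern
Level 1: plum, teak
Level 2: lime, rose
Level 3: moss, pear, poppy
Level 4: fir, elm, lily
Level 5: ivy, bay
Level 6: kale, cedar
Full level-order sequence: fern, plum, teak, lime, rose, moss, pear, poppy, fir, elm, lily, ivy, bay, kale, cedar.

12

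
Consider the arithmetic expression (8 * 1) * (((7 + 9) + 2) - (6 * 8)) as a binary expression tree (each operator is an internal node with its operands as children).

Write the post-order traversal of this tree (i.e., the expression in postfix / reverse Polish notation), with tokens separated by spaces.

Post-order on an expression tree gives postfix notation: for each operator, emit left operand, right operand, then the operator.

8 1 * 7 9 + 2 + 6 8 * - *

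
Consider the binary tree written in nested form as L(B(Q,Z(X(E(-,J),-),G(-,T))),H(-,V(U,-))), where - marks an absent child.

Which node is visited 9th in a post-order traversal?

Post-order visits the left subtree, then the right subtree, then the node.
At L: go left to B.
  At B: go left to Q.
    Q is a leaf — visit Q.
  At B: go right to Z.
    At Z: go left to X.
      At X: go left to E.
        At E: no left child.
        At E: go right to J.
          J is a leaf — visit J.
        Visit E.
      At X: no right child.
      Visit X.
    At Z: go right to G.
      At G: no left child.
      At G: go right to T.
        T is a leaf — visit T.
      Visit G.
    Visit Z.
  Visit B.
At L: go right to H.
  At H: no left child.
  At H: go right to V.
    At V: go left to U.
      U is a leaf — visit U.
    At V: no right child.
    Visit V.
  Visit H.
Visit L.
Full post-order sequence: Q, J, E, X, T, G, Z, B, U, V, H, L.

U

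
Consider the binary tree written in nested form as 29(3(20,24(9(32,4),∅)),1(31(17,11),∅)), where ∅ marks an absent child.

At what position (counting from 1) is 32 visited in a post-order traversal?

Post-order visits the left subtree, then the right subtree, then the node.
At 29: go left to 3.
  At 3: go left to 20.
    20 is a leaf — visit 20.
  At 3: go right to 24.
    At 24: go left to 9.
      At 9: go left to 32.
        32 is a leaf — visit 32.
      At 9: go right to 4.
        4 is a leaf — visit 4.
      Visit 9.
    At 24: no right child.
    Visit 24.
  Visit 3.
At 29: go right to 1.
  At 1: go left to 31.
    At 31: go left to 17.
      17 is a leaf — visit 17.
    At 31: go right to 11.
      11 is a leaf — visit 11.
    Visit 31.
  At 1: no right child.
  Visit 1.
Visit 29.
Full post-order sequence: 20, 32, 4, 9, 24, 3, 17, 11, 31, 1, 29.

2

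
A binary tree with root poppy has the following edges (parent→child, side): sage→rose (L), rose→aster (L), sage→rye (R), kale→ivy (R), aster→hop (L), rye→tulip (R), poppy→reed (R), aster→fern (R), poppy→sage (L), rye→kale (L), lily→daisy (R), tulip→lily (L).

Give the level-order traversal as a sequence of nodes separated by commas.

poppy, sage, reed, rose, rye, aster, kale, tulip, hop, fern, ivy, lily, daisy

Level-order visits nodes level by level from the root, left to right within each level.
Level 0: poppy
Level 1: sage, reed
Level 2: rose, rye
Level 3: aster, kale, tulip
Level 4: hop, fern, ivy, lily
Level 5: daisy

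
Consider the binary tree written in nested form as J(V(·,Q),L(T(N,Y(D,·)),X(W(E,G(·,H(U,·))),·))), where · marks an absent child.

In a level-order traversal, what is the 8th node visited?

Y

Level-order visits nodes level by level from the root, left to right within each level.
Level 0: J
Level 1: V, L
Level 2: Q, T, X
Level 3: N, Y, W
Level 4: D, E, G
Level 5: H
Level 6: U
Full level-order sequence: J, V, L, Q, T, X, N, Y, W, D, E, G, H, U.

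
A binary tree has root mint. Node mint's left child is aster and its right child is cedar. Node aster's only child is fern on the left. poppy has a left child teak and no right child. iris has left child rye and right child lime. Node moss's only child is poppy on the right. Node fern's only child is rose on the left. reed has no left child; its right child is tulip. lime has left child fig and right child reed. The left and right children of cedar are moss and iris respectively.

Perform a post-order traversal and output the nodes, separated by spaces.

rose fern aster teak poppy moss rye fig tulip reed lime iris cedar mint

Post-order visits the left subtree, then the right subtree, then the node.
At mint: go left to aster.
  At aster: go left to fern.
    At fern: go left to rose.
      rose is a leaf — visit rose.
    At fern: no right child.
    Visit fern.
  At aster: no right child.
  Visit aster.
At mint: go right to cedar.
  At cedar: go left to moss.
    At moss: no left child.
    At moss: go right to poppy.
      At poppy: go left to teak.
        teak is a leaf — visit teak.
      At poppy: no right child.
      Visit poppy.
    Visit moss.
  At cedar: go right to iris.
    At iris: go left to rye.
      rye is a leaf — visit rye.
    At iris: go right to lime.
      At lime: go left to fig.
        fig is a leaf — visit fig.
      At lime: go right to reed.
        At reed: no left child.
        At reed: go right to tulip.
          tulip is a leaf — visit tulip.
        Visit reed.
      Visit lime.
    Visit iris.
  Visit cedar.
Visit mint.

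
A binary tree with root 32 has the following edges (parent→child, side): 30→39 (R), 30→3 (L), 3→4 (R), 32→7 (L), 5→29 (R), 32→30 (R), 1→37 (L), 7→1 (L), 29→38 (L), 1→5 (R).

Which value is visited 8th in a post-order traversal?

Post-order visits the left subtree, then the right subtree, then the node.
At 32: go left to 7.
  At 7: go left to 1.
    At 1: go left to 37.
      37 is a leaf — visit 37.
    At 1: go right to 5.
      At 5: no left child.
      At 5: go right to 29.
        At 29: go left to 38.
          38 is a leaf — visit 38.
        At 29: no right child.
        Visit 29.
      Visit 5.
    Visit 1.
  At 7: no right child.
  Visit 7.
At 32: go right to 30.
  At 30: go left to 3.
    At 3: no left child.
    At 3: go right to 4.
      4 is a leaf — visit 4.
    Visit 3.
  At 30: go right to 39.
    39 is a leaf — visit 39.
  Visit 30.
Visit 32.
Full post-order sequence: 37, 38, 29, 5, 1, 7, 4, 3, 39, 30, 32.

3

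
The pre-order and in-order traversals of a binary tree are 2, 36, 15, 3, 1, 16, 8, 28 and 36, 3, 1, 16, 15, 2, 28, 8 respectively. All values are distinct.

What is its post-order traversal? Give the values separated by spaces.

16 1 3 15 36 28 8 2

The first element of pre-order is the root; it splits in-order into left and right subtrees.
Root 2: left subtree has 5 nodes {36, 3, 1, 16, 15}, right has 2 {28, 8}.
  Root 36: left subtree has 0 nodes { }, right has 4 {3, 1, 16, 15}.
    Root 15: left subtree has 3 nodes {3, 1, 16}, right has 0 { }.
      Root 3: left subtree has 0 nodes { }, right has 2 {1, 16}.
        Root 1: left subtree has 0 nodes { }, right has 1 {16}.
  Root 8: left subtree has 1 node {28}, right has 0 { }.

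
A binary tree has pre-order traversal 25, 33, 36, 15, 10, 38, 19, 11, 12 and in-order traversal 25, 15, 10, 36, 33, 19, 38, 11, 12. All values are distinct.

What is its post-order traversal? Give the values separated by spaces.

The first element of pre-order is the root; it splits in-order into left and right subtrees.
Root 25: left subtree has 0 nodes { }, right has 8 {15, 10, 36, 33, 19, 38, 11, 12}.
  Root 33: left subtree has 3 nodes {15, 10, 36}, right has 4 {19, 38, 11, 12}.
    Root 36: left subtree has 2 nodes {15, 10}, right has 0 { }.
      Root 15: left subtree has 0 nodes { }, right has 1 {10}.
    Root 38: left subtree has 1 node {19}, right has 2 {11, 12}.
      Root 11: left subtree has 0 nodes { }, right has 1 {12}.

10 15 36 19 12 11 38 33 25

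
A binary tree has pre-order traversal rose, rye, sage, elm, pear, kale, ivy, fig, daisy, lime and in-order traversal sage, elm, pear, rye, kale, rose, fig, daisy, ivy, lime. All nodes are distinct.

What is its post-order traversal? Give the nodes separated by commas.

pear, elm, sage, kale, rye, daisy, fig, lime, ivy, rose

The first element of pre-order is the root; it splits in-order into left and right subtrees.
Root rose: left subtree has 5 nodes {sage, elm, pear, rye, kale}, right has 4 {fig, daisy, ivy, lime}.
  Root rye: left subtree has 3 nodes {sage, elm, pear}, right has 1 {kale}.
    Root sage: left subtree has 0 nodes { }, right has 2 {elm, pear}.
      Root elm: left subtree has 0 nodes { }, right has 1 {pear}.
  Root ivy: left subtree has 2 nodes {fig, daisy}, right has 1 {lime}.
    Root fig: left subtree has 0 nodes { }, right has 1 {daisy}.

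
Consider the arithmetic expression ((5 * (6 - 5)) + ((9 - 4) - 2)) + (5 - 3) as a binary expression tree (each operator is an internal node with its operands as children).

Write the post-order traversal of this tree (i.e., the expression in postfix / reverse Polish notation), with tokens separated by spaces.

5 6 5 - * 9 4 - 2 - + 5 3 - +

Post-order on an expression tree gives postfix notation: for each operator, emit left operand, right operand, then the operator.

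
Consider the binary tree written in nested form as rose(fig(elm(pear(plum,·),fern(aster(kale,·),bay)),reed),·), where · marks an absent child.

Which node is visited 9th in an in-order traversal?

reed

In-order visits the left subtree, then the node, then the right subtree.
At rose: go left to fig.
  At fig: go left to elm.
    At elm: go left to pear.
      At pear: go left to plum.
        plum is a leaf — visit plum.
      Visit pear.
      At pear: no right child.
    Visit elm.
    At elm: go right to fern.
      At fern: go left to aster.
        At aster: go left to kale.
          kale is a leaf — visit kale.
        Visit aster.
        At aster: no right child.
      Visit fern.
      At fern: go right to bay.
        bay is a leaf — visit bay.
  Visit fig.
  At fig: go right to reed.
    reed is a leaf — visit reed.
Visit rose.
At rose: no right child.
Full in-order sequence: plum, pear, elm, kale, aster, fern, bay, fig, reed, rose.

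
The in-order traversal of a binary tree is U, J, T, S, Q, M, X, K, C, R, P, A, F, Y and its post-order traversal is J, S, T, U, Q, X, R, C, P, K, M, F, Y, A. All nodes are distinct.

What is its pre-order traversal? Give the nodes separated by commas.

A, M, Q, U, T, J, S, K, X, P, C, R, Y, F

The last element of post-order is the root; it splits in-order into left and right subtrees.
Root A: left subtree has 11 nodes {U, J, T, S, Q, M, X, K, C, R, P}, right has 2 {F, Y}.
  Root M: left subtree has 5 nodes {U, J, T, S, Q}, right has 5 {X, K, C, R, P}.
    Root Q: left subtree has 4 nodes {U, J, T, S}, right has 0 { }.
      Root U: left subtree has 0 nodes { }, right has 3 {J, T, S}.
        Root T: left subtree has 1 node {J}, right has 1 {S}.
    Root K: left subtree has 1 node {X}, right has 3 {C, R, P}.
      Root P: left subtree has 2 nodes {C, R}, right has 0 { }.
        Root C: left subtree has 0 nodes { }, right has 1 {R}.
  Root Y: left subtree has 1 node {F}, right has 0 { }.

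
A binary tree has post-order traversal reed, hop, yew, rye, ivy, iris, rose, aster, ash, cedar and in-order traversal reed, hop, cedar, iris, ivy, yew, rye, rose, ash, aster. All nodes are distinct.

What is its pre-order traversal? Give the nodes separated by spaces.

cedar hop reed ash rose iris ivy rye yew aster

The last element of post-order is the root; it splits in-order into left and right subtrees.
Root cedar: left subtree has 2 nodes {reed, hop}, right has 7 {iris, ivy, yew, rye, rose, ash, aster}.
  Root hop: left subtree has 1 node {reed}, right has 0 { }.
  Root ash: left subtree has 5 nodes {iris, ivy, yew, rye, rose}, right has 1 {aster}.
    Root rose: left subtree has 4 nodes {iris, ivy, yew, rye}, right has 0 { }.
      Root iris: left subtree has 0 nodes { }, right has 3 {ivy, yew, rye}.
        Root ivy: left subtree has 0 nodes { }, right has 2 {yew, rye}.
          Root rye: left subtree has 1 node {yew}, right has 0 { }.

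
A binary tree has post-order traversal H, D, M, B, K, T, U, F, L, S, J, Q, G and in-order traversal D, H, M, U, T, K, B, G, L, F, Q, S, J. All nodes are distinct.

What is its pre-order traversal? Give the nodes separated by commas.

G, U, M, D, H, T, K, B, Q, L, F, J, S

The last element of post-order is the root; it splits in-order into left and right subtrees.
Root G: left subtree has 7 nodes {D, H, M, U, T, K, B}, right has 5 {L, F, Q, S, J}.
  Root U: left subtree has 3 nodes {D, H, M}, right has 3 {T, K, B}.
    Root M: left subtree has 2 nodes {D, H}, right has 0 { }.
      Root D: left subtree has 0 nodes { }, right has 1 {H}.
    Root T: left subtree has 0 nodes { }, right has 2 {K, B}.
      Root K: left subtree has 0 nodes { }, right has 1 {B}.
  Root Q: left subtree has 2 nodes {L, F}, right has 2 {S, J}.
    Root L: left subtree has 0 nodes { }, right has 1 {F}.
    Root J: left subtree has 1 node {S}, right has 0 { }.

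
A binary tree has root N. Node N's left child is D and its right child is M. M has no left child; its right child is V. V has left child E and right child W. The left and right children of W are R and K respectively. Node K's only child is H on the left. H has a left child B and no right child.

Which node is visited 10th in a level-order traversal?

B

Level-order visits nodes level by level from the root, left to right within each level.
Level 0: N
Level 1: D, M
Level 2: V
Level 3: E, W
Level 4: R, K
Level 5: H
Level 6: B
Full level-order sequence: N, D, M, V, E, W, R, K, H, B.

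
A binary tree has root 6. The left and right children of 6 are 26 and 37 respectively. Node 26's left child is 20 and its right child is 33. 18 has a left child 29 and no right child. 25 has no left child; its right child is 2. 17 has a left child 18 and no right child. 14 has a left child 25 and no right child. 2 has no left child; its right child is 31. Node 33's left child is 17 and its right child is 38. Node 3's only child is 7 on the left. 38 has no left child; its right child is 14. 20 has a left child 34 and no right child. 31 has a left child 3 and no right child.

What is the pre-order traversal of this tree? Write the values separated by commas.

Pre-order visits the node, then its left subtree, then its right subtree.
Visit 6.
At 6: go left to 26.
  Visit 26.
  At 26: go left to 20.
    Visit 20.
    At 20: go left to 34.
      34 is a leaf — visit 34.
    At 20: no right child.
  At 26: go right to 33.
    Visit 33.
    At 33: go left to 17.
      Visit 17.
      At 17: go left to 18.
        Visit 18.
        At 18: go left to 29.
          29 is a leaf — visit 29.
        At 18: no right child.
      At 17: no right child.
    At 33: go right to 38.
      Visit 38.
      At 38: no left child.
      At 38: go right to 14.
        Visit 14.
        At 14: go left to 25.
          Visit 25.
          At 25: no left child.
          At 25: go right to 2.
            Visit 2.
            At 2: no left child.
            At 2: go right to 31.
              Visit 31.
              At 31: go left to 3.
                Visit 3.
                At 3: go left to 7.
                  7 is a leaf — visit 7.
                At 3: no right child.
              At 31: no right child.
        At 14: no right child.
At 6: go right to 37.
  37 is a leaf — visit 37.

6, 26, 20, 34, 33, 17, 18, 29, 38, 14, 25, 2, 31, 3, 7, 37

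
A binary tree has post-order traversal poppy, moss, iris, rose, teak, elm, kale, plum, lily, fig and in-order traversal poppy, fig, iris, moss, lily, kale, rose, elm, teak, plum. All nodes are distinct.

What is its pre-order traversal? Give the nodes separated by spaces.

fig poppy lily iris moss plum kale elm rose teak

The last element of post-order is the root; it splits in-order into left and right subtrees.
Root fig: left subtree has 1 node {poppy}, right has 8 {iris, moss, lily, kale, rose, elm, teak, plum}.
  Root lily: left subtree has 2 nodes {iris, moss}, right has 5 {kale, rose, elm, teak, plum}.
    Root iris: left subtree has 0 nodes { }, right has 1 {moss}.
    Root plum: left subtree has 4 nodes {kale, rose, elm, teak}, right has 0 { }.
      Root kale: left subtree has 0 nodes { }, right has 3 {rose, elm, teak}.
        Root elm: left subtree has 1 node {rose}, right has 1 {teak}.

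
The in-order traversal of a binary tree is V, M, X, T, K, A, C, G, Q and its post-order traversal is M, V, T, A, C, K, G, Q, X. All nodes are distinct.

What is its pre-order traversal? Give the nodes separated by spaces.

The last element of post-order is the root; it splits in-order into left and right subtrees.
Root X: left subtree has 2 nodes {V, M}, right has 6 {T, K, A, C, G, Q}.
  Root V: left subtree has 0 nodes { }, right has 1 {M}.
  Root Q: left subtree has 5 nodes {T, K, A, C, G}, right has 0 { }.
    Root G: left subtree has 4 nodes {T, K, A, C}, right has 0 { }.
      Root K: left subtree has 1 node {T}, right has 2 {A, C}.
        Root C: left subtree has 1 node {A}, right has 0 { }.

X V M Q G K T C A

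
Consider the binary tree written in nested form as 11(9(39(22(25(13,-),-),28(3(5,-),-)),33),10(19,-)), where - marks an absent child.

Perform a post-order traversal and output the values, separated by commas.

13, 25, 22, 5, 3, 28, 39, 33, 9, 19, 10, 11

Post-order visits the left subtree, then the right subtree, then the node.
At 11: go left to 9.
  At 9: go left to 39.
    At 39: go left to 22.
      At 22: go left to 25.
        At 25: go left to 13.
          13 is a leaf — visit 13.
        At 25: no right child.
        Visit 25.
      At 22: no right child.
      Visit 22.
    At 39: go right to 28.
      At 28: go left to 3.
        At 3: go left to 5.
          5 is a leaf — visit 5.
        At 3: no right child.
        Visit 3.
      At 28: no right child.
      Visit 28.
    Visit 39.
  At 9: go right to 33.
    33 is a leaf — visit 33.
  Visit 9.
At 11: go right to 10.
  At 10: go left to 19.
    19 is a leaf — visit 19.
  At 10: no right child.
  Visit 10.
Visit 11.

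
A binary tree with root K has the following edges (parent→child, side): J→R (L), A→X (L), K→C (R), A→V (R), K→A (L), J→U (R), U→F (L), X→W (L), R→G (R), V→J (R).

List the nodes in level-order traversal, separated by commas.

Level-order visits nodes level by level from the root, left to right within each level.
Level 0: K
Level 1: A, C
Level 2: X, V
Level 3: W, J
Level 4: R, U
Level 5: G, F

K, A, C, X, V, W, J, R, U, G, F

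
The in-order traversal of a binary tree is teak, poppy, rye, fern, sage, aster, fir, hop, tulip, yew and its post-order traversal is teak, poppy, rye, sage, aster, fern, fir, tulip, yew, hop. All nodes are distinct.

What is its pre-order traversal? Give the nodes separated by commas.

hop, fir, fern, rye, poppy, teak, aster, sage, yew, tulip

The last element of post-order is the root; it splits in-order into left and right subtrees.
Root hop: left subtree has 7 nodes {teak, poppy, rye, fern, sage, aster, fir}, right has 2 {tulip, yew}.
  Root fir: left subtree has 6 nodes {teak, poppy, rye, fern, sage, aster}, right has 0 { }.
    Root fern: left subtree has 3 nodes {teak, poppy, rye}, right has 2 {sage, aster}.
      Root rye: left subtree has 2 nodes {teak, poppy}, right has 0 { }.
        Root poppy: left subtree has 1 node {teak}, right has 0 { }.
      Root aster: left subtree has 1 node {sage}, right has 0 { }.
  Root yew: left subtree has 1 node {tulip}, right has 0 { }.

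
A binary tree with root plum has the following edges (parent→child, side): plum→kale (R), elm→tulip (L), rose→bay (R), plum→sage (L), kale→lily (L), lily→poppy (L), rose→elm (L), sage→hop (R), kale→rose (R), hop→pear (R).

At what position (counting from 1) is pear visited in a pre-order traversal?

Pre-order visits the node, then its left subtree, then its right subtree.
Visit plum.
At plum: go left to sage.
  Visit sage.
  At sage: no left child.
  At sage: go right to hop.
    Visit hop.
    At hop: no left child.
    At hop: go right to pear.
      pear is a leaf — visit pear.
At plum: go right to kale.
  Visit kale.
  At kale: go left to lily.
    Visit lily.
    At lily: go left to poppy.
      poppy is a leaf — visit poppy.
    At lily: no right child.
  At kale: go right to rose.
    Visit rose.
    At rose: go left to elm.
      Visit elm.
      At elm: go left to tulip.
        tulip is a leaf — visit tulip.
      At elm: no right child.
    At rose: go right to bay.
      bay is a leaf — visit bay.
Full pre-order sequence: plum, sage, hop, pear, kale, lily, poppy, rose, elm, tulip, bay.

4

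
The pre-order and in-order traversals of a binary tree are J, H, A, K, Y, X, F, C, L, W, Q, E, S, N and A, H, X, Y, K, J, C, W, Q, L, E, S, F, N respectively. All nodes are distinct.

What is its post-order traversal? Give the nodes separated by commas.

A, X, Y, K, H, Q, W, S, E, L, C, N, F, J

The first element of pre-order is the root; it splits in-order into left and right subtrees.
Root J: left subtree has 5 nodes {A, H, X, Y, K}, right has 8 {C, W, Q, L, E, S, F, N}.
  Root H: left subtree has 1 node {A}, right has 3 {X, Y, K}.
    Root K: left subtree has 2 nodes {X, Y}, right has 0 { }.
      Root Y: left subtree has 1 node {X}, right has 0 { }.
  Root F: left subtree has 6 nodes {C, W, Q, L, E, S}, right has 1 {N}.
    Root C: left subtree has 0 nodes { }, right has 5 {W, Q, L, E, S}.
      Root L: left subtree has 2 nodes {W, Q}, right has 2 {E, S}.
        Root W: left subtree has 0 nodes { }, right has 1 {Q}.
        Root E: left subtree has 0 nodes { }, right has 1 {S}.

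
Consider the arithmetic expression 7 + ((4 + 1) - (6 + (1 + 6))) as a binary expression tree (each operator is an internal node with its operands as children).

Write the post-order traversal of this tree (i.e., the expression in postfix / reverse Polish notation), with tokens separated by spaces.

7 4 1 + 6 1 6 + + - +

Post-order on an expression tree gives postfix notation: for each operator, emit left operand, right operand, then the operator.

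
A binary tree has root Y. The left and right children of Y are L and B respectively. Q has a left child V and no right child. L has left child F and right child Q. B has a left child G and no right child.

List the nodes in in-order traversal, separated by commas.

F, L, V, Q, Y, G, B

In-order visits the left subtree, then the node, then the right subtree.
At Y: go left to L.
  At L: go left to F.
    F is a leaf — visit F.
  Visit L.
  At L: go right to Q.
    At Q: go left to V.
      V is a leaf — visit V.
    Visit Q.
    At Q: no right child.
Visit Y.
At Y: go right to B.
  At B: go left to G.
    G is a leaf — visit G.
  Visit B.
  At B: no right child.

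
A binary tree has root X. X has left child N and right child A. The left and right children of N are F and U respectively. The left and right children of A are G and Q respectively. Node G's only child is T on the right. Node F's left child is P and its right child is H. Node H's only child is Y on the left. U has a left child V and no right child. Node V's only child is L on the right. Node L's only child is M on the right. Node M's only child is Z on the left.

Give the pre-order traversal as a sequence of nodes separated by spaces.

X N F P H Y U V L M Z A G T Q

Pre-order visits the node, then its left subtree, then its right subtree.
Visit X.
At X: go left to N.
  Visit N.
  At N: go left to F.
    Visit F.
    At F: go left to P.
      P is a leaf — visit P.
    At F: go right to H.
      Visit H.
      At H: go left to Y.
        Y is a leaf — visit Y.
      At H: no right child.
  At N: go right to U.
    Visit U.
    At U: go left to V.
      Visit V.
      At V: no left child.
      At V: go right to L.
        Visit L.
        At L: no left child.
        At L: go right to M.
          Visit M.
          At M: go left to Z.
            Z is a leaf — visit Z.
          At M: no right child.
    At U: no right child.
At X: go right to A.
  Visit A.
  At A: go left to G.
    Visit G.
    At G: no left child.
    At G: go right to T.
      T is a leaf — visit T.
  At A: go right to Q.
    Q is a leaf — visit Q.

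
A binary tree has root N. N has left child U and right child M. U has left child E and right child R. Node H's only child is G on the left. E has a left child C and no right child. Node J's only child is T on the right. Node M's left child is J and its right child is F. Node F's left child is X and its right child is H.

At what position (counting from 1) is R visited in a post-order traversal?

3

Post-order visits the left subtree, then the right subtree, then the node.
At N: go left to U.
  At U: go left to E.
    At E: go left to C.
      C is a leaf — visit C.
    At E: no right child.
    Visit E.
  At U: go right to R.
    R is a leaf — visit R.
  Visit U.
At N: go right to M.
  At M: go left to J.
    At J: no left child.
    At J: go right to T.
      T is a leaf — visit T.
    Visit J.
  At M: go right to F.
    At F: go left to X.
      X is a leaf — visit X.
    At F: go right to H.
      At H: go left to G.
        G is a leaf — visit G.
      At H: no right child.
      Visit H.
    Visit F.
  Visit M.
Visit N.
Full post-order sequence: C, E, R, U, T, J, X, G, H, F, M, N.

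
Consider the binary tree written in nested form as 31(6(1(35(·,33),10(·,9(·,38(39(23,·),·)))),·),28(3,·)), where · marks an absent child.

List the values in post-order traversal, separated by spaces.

Post-order visits the left subtree, then the right subtree, then the node.
At 31: go left to 6.
  At 6: go left to 1.
    At 1: go left to 35.
      At 35: no left child.
      At 35: go right to 33.
        33 is a leaf — visit 33.
      Visit 35.
    At 1: go right to 10.
      At 10: no left child.
      At 10: go right to 9.
        At 9: no left child.
        At 9: go right to 38.
          At 38: go left to 39.
            At 39: go left to 23.
              23 is a leaf — visit 23.
            At 39: no right child.
            Visit 39.
          At 38: no right child.
          Visit 38.
        Visit 9.
      Visit 10.
    Visit 1.
  At 6: no right child.
  Visit 6.
At 31: go right to 28.
  At 28: go left to 3.
    3 is a leaf — visit 3.
  At 28: no right child.
  Visit 28.
Visit 31.

33 35 23 39 38 9 10 1 6 3 28 31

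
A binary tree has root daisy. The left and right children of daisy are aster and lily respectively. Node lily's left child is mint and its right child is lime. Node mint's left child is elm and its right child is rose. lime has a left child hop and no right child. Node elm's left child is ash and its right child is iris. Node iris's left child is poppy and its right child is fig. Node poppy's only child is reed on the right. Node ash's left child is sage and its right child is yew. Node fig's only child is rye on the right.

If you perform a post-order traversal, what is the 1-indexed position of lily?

Post-order visits the left subtree, then the right subtree, then the node.
At daisy: go left to aster.
  aster is a leaf — visit aster.
At daisy: go right to lily.
  At lily: go left to mint.
    At mint: go left to elm.
      At elm: go left to ash.
        At ash: go left to sage.
          sage is a leaf — visit sage.
        At ash: go right to yew.
          yew is a leaf — visit yew.
        Visit ash.
      At elm: go right to iris.
        At iris: go left to poppy.
          At poppy: no left child.
          At poppy: go right to reed.
            reed is a leaf — visit reed.
          Visit poppy.
        At iris: go right to fig.
          At fig: no left child.
          At fig: go right to rye.
            rye is a leaf — visit rye.
          Visit fig.
        Visit iris.
      Visit elm.
    At mint: go right to rose.
      rose is a leaf — visit rose.
    Visit mint.
  At lily: go right to lime.
    At lime: go left to hop.
      hop is a leaf — visit hop.
    At lime: no right child.
    Visit lime.
  Visit lily.
Visit daisy.
Full post-order sequence: aster, sage, yew, ash, reed, poppy, rye, fig, iris, elm, rose, mint, hop, lime, lily, daisy.

15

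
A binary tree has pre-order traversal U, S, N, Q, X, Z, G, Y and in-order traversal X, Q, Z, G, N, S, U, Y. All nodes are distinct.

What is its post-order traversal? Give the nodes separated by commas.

X, G, Z, Q, N, S, Y, U

The first element of pre-order is the root; it splits in-order into left and right subtrees.
Root U: left subtree has 6 nodes {X, Q, Z, G, N, S}, right has 1 {Y}.
  Root S: left subtree has 5 nodes {X, Q, Z, G, N}, right has 0 { }.
    Root N: left subtree has 4 nodes {X, Q, Z, G}, right has 0 { }.
      Root Q: left subtree has 1 node {X}, right has 2 {Z, G}.
        Root Z: left subtree has 0 nodes { }, right has 1 {G}.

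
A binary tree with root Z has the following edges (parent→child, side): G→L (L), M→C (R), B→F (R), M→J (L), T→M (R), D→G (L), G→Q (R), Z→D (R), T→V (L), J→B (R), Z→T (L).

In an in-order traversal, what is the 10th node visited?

G

In-order visits the left subtree, then the node, then the right subtree.
At Z: go left to T.
  At T: go left to V.
    V is a leaf — visit V.
  Visit T.
  At T: go right to M.
    At M: go left to J.
      At J: no left child.
      Visit J.
      At J: go right to B.
        At B: no left child.
        Visit B.
        At B: go right to F.
          F is a leaf — visit F.
    Visit M.
    At M: go right to C.
      C is a leaf — visit C.
Visit Z.
At Z: go right to D.
  At D: go left to G.
    At G: go left to L.
      L is a leaf — visit L.
    Visit G.
    At G: go right to Q.
      Q is a leaf — visit Q.
  Visit D.
  At D: no right child.
Full in-order sequence: V, T, J, B, F, M, C, Z, L, G, Q, D.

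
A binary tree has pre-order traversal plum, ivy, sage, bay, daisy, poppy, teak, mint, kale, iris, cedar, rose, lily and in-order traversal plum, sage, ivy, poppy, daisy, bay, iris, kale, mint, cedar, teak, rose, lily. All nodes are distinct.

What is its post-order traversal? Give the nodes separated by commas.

The first element of pre-order is the root; it splits in-order into left and right subtrees.
Root plum: left subtree has 0 nodes { }, right has 12 {sage, ivy, poppy, daisy, bay, iris, kale, mint, cedar, teak, rose, lily}.
  Root ivy: left subtree has 1 node {sage}, right has 10 {poppy, daisy, bay, iris, kale, mint, cedar, teak, rose, lily}.
    Root bay: left subtree has 2 nodes {poppy, daisy}, right has 7 {iris, kale, mint, cedar, teak, rose, lily}.
      Root daisy: left subtree has 1 node {poppy}, right has 0 { }.
      Root teak: left subtree has 4 nodes {iris, kale, mint, cedar}, right has 2 {rose, lily}.
        Root mint: left subtree has 2 nodes {iris, kale}, right has 1 {cedar}.
          Root kale: left subtree has 1 node {iris}, right has 0 { }.
        Root rose: left subtree has 0 nodes { }, right has 1 {lily}.

sage, poppy, daisy, iris, kale, cedar, mint, lily, rose, teak, bay, ivy, plum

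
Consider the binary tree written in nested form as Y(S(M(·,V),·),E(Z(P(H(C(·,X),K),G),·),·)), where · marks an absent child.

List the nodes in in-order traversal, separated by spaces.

In-order visits the left subtree, then the node, then the right subtree.
At Y: go left to S.
  At S: go left to M.
    At M: no left child.
    Visit M.
    At M: go right to V.
      V is a leaf — visit V.
  Visit S.
  At S: no right child.
Visit Y.
At Y: go right to E.
  At E: go left to Z.
    At Z: go left to P.
      At P: go left to H.
        At H: go left to C.
          At C: no left child.
          Visit C.
          At C: go right to X.
            X is a leaf — visit X.
        Visit H.
        At H: go right to K.
          K is a leaf — visit K.
      Visit P.
      At P: go right to G.
        G is a leaf — visit G.
    Visit Z.
    At Z: no right child.
  Visit E.
  At E: no right child.

M V S Y C X H K P G Z E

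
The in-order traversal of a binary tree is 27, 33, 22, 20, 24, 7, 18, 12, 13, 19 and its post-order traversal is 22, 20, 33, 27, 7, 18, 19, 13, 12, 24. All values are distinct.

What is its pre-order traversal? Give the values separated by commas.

The last element of post-order is the root; it splits in-order into left and right subtrees.
Root 24: left subtree has 4 nodes {27, 33, 22, 20}, right has 5 {7, 18, 12, 13, 19}.
  Root 27: left subtree has 0 nodes { }, right has 3 {33, 22, 20}.
    Root 33: left subtree has 0 nodes { }, right has 2 {22, 20}.
      Root 20: left subtree has 1 node {22}, right has 0 { }.
  Root 12: left subtree has 2 nodes {7, 18}, right has 2 {13, 19}.
    Root 18: left subtree has 1 node {7}, right has 0 { }.
    Root 13: left subtree has 0 nodes { }, right has 1 {19}.

24, 27, 33, 20, 22, 12, 18, 7, 13, 19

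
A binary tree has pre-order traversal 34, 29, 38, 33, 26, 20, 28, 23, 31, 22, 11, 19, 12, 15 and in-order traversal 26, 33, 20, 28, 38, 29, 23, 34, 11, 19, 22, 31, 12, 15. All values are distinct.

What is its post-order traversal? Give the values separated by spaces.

The first element of pre-order is the root; it splits in-order into left and right subtrees.
Root 34: left subtree has 7 nodes {26, 33, 20, 28, 38, 29, 23}, right has 6 {11, 19, 22, 31, 12, 15}.
  Root 29: left subtree has 5 nodes {26, 33, 20, 28, 38}, right has 1 {23}.
    Root 38: left subtree has 4 nodes {26, 33, 20, 28}, right has 0 { }.
      Root 33: left subtree has 1 node {26}, right has 2 {20, 28}.
        Root 20: left subtree has 0 nodes { }, right has 1 {28}.
  Root 31: left subtree has 3 nodes {11, 19, 22}, right has 2 {12, 15}.
    Root 22: left subtree has 2 nodes {11, 19}, right has 0 { }.
      Root 11: left subtree has 0 nodes { }, right has 1 {19}.
    Root 12: left subtree has 0 nodes { }, right has 1 {15}.

26 28 20 33 38 23 29 19 11 22 15 12 31 34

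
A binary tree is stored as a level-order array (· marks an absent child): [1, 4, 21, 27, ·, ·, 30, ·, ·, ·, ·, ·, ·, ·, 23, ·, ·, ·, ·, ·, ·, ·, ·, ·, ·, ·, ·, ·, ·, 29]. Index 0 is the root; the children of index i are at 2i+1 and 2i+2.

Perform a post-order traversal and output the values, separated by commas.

27, 4, 29, 23, 30, 21, 1

Post-order visits the left subtree, then the right subtree, then the node.
At 1: go left to 4.
  At 4: go left to 27.
    27 is a leaf — visit 27.
  At 4: no right child.
  Visit 4.
At 1: go right to 21.
  At 21: no left child.
  At 21: go right to 30.
    At 30: no left child.
    At 30: go right to 23.
      At 23: go left to 29.
        29 is a leaf — visit 29.
      At 23: no right child.
      Visit 23.
    Visit 30.
  Visit 21.
Visit 1.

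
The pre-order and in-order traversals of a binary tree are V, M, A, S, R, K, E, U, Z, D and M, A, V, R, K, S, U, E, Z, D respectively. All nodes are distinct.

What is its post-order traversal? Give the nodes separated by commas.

The first element of pre-order is the root; it splits in-order into left and right subtrees.
Root V: left subtree has 2 nodes {M, A}, right has 7 {R, K, S, U, E, Z, D}.
  Root M: left subtree has 0 nodes { }, right has 1 {A}.
  Root S: left subtree has 2 nodes {R, K}, right has 4 {U, E, Z, D}.
    Root R: left subtree has 0 nodes { }, right has 1 {K}.
    Root E: left subtree has 1 node {U}, right has 2 {Z, D}.
      Root Z: left subtree has 0 nodes { }, right has 1 {D}.

A, M, K, R, U, D, Z, E, S, V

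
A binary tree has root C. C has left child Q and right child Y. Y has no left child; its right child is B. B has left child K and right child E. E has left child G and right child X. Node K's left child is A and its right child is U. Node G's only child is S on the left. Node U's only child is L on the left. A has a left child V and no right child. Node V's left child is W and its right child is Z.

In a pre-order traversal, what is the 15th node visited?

X

Pre-order visits the node, then its left subtree, then its right subtree.
Visit C.
At C: go left to Q.
  Q is a leaf — visit Q.
At C: go right to Y.
  Visit Y.
  At Y: no left child.
  At Y: go right to B.
    Visit B.
    At B: go left to K.
      Visit K.
      At K: go left to A.
        Visit A.
        At A: go left to V.
          Visit V.
          At V: go left to W.
            W is a leaf — visit W.
          At V: go right to Z.
            Z is a leaf — visit Z.
        At A: no right child.
      At K: go right to U.
        Visit U.
        At U: go left to L.
          L is a leaf — visit L.
        At U: no right child.
    At B: go right to E.
      Visit E.
      At E: go left to G.
        Visit G.
        At G: go left to S.
          S is a leaf — visit S.
        At G: no right child.
      At E: go right to X.
        X is a leaf — visit X.
Full pre-order sequence: C, Q, Y, B, K, A, V, W, Z, U, L, E, G, S, X.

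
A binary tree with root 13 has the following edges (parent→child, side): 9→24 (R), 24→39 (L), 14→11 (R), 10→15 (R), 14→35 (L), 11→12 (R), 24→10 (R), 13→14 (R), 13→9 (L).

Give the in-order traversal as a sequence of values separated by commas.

9, 39, 24, 10, 15, 13, 35, 14, 11, 12

In-order visits the left subtree, then the node, then the right subtree.
At 13: go left to 9.
  At 9: no left child.
  Visit 9.
  At 9: go right to 24.
    At 24: go left to 39.
      39 is a leaf — visit 39.
    Visit 24.
    At 24: go right to 10.
      At 10: no left child.
      Visit 10.
      At 10: go right to 15.
        15 is a leaf — visit 15.
Visit 13.
At 13: go right to 14.
  At 14: go left to 35.
    35 is a leaf — visit 35.
  Visit 14.
  At 14: go right to 11.
    At 11: no left child.
    Visit 11.
    At 11: go right to 12.
      12 is a leaf — visit 12.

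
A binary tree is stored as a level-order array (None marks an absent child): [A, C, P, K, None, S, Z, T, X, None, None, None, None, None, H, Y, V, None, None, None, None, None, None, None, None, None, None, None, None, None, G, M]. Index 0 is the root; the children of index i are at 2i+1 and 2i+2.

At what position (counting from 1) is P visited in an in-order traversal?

In-order visits the left subtree, then the node, then the right subtree.
At A: go left to C.
  At C: go left to K.
    At K: go left to T.
      At T: go left to Y.
        At Y: go left to M.
          M is a leaf — visit M.
        Visit Y.
        At Y: no right child.
      Visit T.
      At T: go right to V.
        V is a leaf — visit V.
    Visit K.
    At K: go right to X.
      X is a leaf — visit X.
  Visit C.
  At C: no right child.
Visit A.
At A: go right to P.
  At P: go left to S.
    S is a leaf — visit S.
  Visit P.
  At P: go right to Z.
    At Z: no left child.
    Visit Z.
    At Z: go right to H.
      At H: no left child.
      Visit H.
      At H: go right to G.
        G is a leaf — visit G.
Full in-order sequence: M, Y, T, V, K, X, C, A, S, P, Z, H, G.

10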